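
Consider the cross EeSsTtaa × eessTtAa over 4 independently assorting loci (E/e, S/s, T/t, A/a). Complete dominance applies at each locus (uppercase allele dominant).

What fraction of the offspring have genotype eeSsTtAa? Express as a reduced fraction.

EeSsTtaa gametes: ESTa×2, ESta×2, EsTa×2, Esta×2, eSTa×2, eSta×2, esTa×2, esta×2
eessTtAa gametes: esTA×4, esTa×4, estA×4, esta×4
EeSsTtaa×eessTtAa grid (16·16=256): EeSsTTAa=8 EeSsTTaa=8 EeSsTtAa=16 EeSsTtaa=16 EeSsttAa=8 EeSsttaa=8 EessTTAa=8 EessTTaa=8 EessTtAa=16 EessTtaa=16 EessttAa=8 Eessttaa=8 eeSsTTAa=8 eeSsTTaa=8 eeSsTtAa=16 eeSsTtaa=16 eeSsttAa=8 eeSsttaa=8 eessTTAa=8 eessTTaa=8 eessTtAa=16 eessTtaa=16 eessttAa=8 eessttaa=8
eeSsTtAa hits 16/256; gcd=16; 16÷16/256÷16 = 1/16

P(eeSsTtAa) = 1/16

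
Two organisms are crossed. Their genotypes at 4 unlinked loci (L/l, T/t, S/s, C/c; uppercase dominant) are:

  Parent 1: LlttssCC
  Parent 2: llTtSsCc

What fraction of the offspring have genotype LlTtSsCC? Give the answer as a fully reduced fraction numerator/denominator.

LlttssCC gametes: LtsC×8, ltsC×8
llTtSsCc gametes: lTSC×2, lTSc×2, lTsC×2, lTsc×2, ltSC×2, ltSc×2, ltsC×2, ltsc×2
LlttssCC×llTtSsCc grid (16·16=256): LlTtSsCC=16 LlTtSsCc=16 LlTtssCC=16 LlTtssCc=16 LlttSsCC=16 LlttSsCc=16 LlttssCC=16 LlttssCc=16 llTtSsCC=16 llTtSsCc=16 llTtssCC=16 llTtssCc=16 llttSsCC=16 llttSsCc=16 llttssCC=16 llttssCc=16
LlTtSsCC hits 16/256; gcd=16; 16÷16/256÷16 = 1/16

P(LlTtSsCC) = 1/16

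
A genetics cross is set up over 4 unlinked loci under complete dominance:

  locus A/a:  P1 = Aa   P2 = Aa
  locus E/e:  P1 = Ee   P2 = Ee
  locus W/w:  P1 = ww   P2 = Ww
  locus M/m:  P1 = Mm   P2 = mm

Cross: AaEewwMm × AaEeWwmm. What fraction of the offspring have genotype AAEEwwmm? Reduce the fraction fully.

P(AAEEwwmm) = 1/64

AaEewwMm gametes: AEwM×2, AEwm×2, AewM×2, Aewm×2, aEwM×2, aEwm×2, aewM×2, aewm×2
AaEeWwmm gametes: AEWm×2, AEwm×2, AeWm×2, Aewm×2, aEWm×2, aEwm×2, aeWm×2, aewm×2
AaEewwMm×AaEeWwmm grid (16·16=256): AAEEWwMm=4 AAEEWwmm=4 AAEEwwMm=4 AAEEwwmm=4 AAEeWwMm=8 AAEeWwmm=8 AAEewwMm=8 AAEewwmm=8 AAeeWwMm=4 AAeeWwmm=4 AAeewwMm=4 AAeewwmm=4 AaEEWwMm=8 AaEEWwmm=8 AaEEwwMm=8 AaEEwwmm=8 AaEeWwMm=16 AaEeWwmm=16 AaEewwMm=16 AaEewwmm=16 AaeeWwMm=8 AaeeWwmm=8 AaeewwMm=8 Aaeewwmm=8 aaEEWwMm=4 aaEEWwmm=4 aaEEwwMm=4 aaEEwwmm=4 aaEeWwMm=8 aaEeWwmm=8 aaEewwMm=8 aaEewwmm=8 aaeeWwMm=4 aaeeWwmm=4 aaeewwMm=4 aaeewwmm=4
AAEEwwmm hits 4/256; gcd=4; 4÷4/256÷4 = 1/64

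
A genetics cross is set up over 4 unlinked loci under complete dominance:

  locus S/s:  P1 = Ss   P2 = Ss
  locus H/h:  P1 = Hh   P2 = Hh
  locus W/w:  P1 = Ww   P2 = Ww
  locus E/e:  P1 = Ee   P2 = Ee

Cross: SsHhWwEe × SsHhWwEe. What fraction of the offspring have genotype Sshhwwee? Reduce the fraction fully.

P(Sshhwwee) = 1/128

SsHhWwEe gametes: SHWE×1, SHWe×1, SHwE×1, SHwe×1, ShWE×1, ShWe×1, ShwE×1, Shwe×1, sHWE×1, sHWe×1, sHwE×1, sHwe×1, shWE×1, shWe×1, shwE×1, shwe×1
SsHhWwEe gametes: SHWE×1, SHWe×1, SHwE×1, SHwe×1, ShWE×1, ShWe×1, ShwE×1, Shwe×1, sHWE×1, sHWe×1, sHwE×1, sHwe×1, shWE×1, shWe×1, shwE×1, shwe×1
SsHhWwEe×SsHhWwEe grid (16·16=256): SSHHWWEE=1 SSHHWWEe=2 SSHHWWee=1 SSHHWwEE=2 SSHHWwEe=4 SSHHWwee=2 SSHHwwEE=1 SSHHwwEe=2 SSHHwwee=1 SSHhWWEE=2 SSHhWWEe=4 SSHhWWee=2 SSHhWwEE=4 SSHhWwEe=8 SSHhWwee=4 SSHhwwEE=2 SSHhwwEe=4 SSHhwwee=2 SShhWWEE=1 SShhWWEe=2 SShhWWee=1 SShhWwEE=2 SShhWwEe=4 SShhWwee=2 SShhwwEE=1 SShhwwEe=2 SShhwwee=1 SsHHWWEE=2 SsHHWWEe=4 SsHHWWee=2 SsHHWwEE=4 SsHHWwEe=8 SsHHWwee=4 SsHHwwEE=2 SsHHwwEe=4 SsHHwwee=2 SsHhWWEE=4 SsHhWWEe=8 SsHhWWee=4 SsHhWwEE=8 SsHhWwEe=16 SsHhWwee=8 SsHhwwEE=4 SsHhwwEe=8 SsHhwwee=4 SshhWWEE=2 SshhWWEe=4 SshhWWee=2 SshhWwEE=4 SshhWwEe=8 SshhWwee=4 SshhwwEE=2 SshhwwEe=4 Sshhwwee=2 ssHHWWEE=1 ssHHWWEe=2 ssHHWWee=1 ssHHWwEE=2 ssHHWwEe=4 ssHHWwee=2 ssHHwwEE=1 ssHHwwEe=2 ssHHwwee=1 ssHhWWEE=2 ssHhWWEe=4 ssHhWWee=2 ssHhWwEE=4 ssHhWwEe=8 ssHhWwee=4 ssHhwwEE=2 ssHhwwEe=4 ssHhwwee=2 sshhWWEE=1 sshhWWEe=2 sshhWWee=1 sshhWwEE=2 sshhWwEe=4 sshhWwee=2 sshhwwEE=1 sshhwwEe=2 sshhwwee=1
Sshhwwee hits 2/256; gcd=2; 2÷2/256÷2 = 1/128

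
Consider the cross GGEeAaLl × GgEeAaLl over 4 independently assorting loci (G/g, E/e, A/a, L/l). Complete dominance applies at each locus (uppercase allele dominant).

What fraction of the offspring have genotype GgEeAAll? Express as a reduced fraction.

GGEeAaLl gametes: GEAL×2, GEAl×2, GEaL×2, GEal×2, GeAL×2, GeAl×2, GeaL×2, Geal×2
GgEeAaLl gametes: GEAL×1, GEAl×1, GEaL×1, GEal×1, GeAL×1, GeAl×1, GeaL×1, Geal×1, gEAL×1, gEAl×1, gEaL×1, gEal×1, geAL×1, geAl×1, geaL×1, geal×1
GGEeAaLl×GgEeAaLl grid (16·16=256): GGEEAALL=2 GGEEAALl=4 GGEEAAll=2 GGEEAaLL=4 GGEEAaLl=8 GGEEAall=4 GGEEaaLL=2 GGEEaaLl=4 GGEEaall=2 GGEeAALL=4 GGEeAALl=8 GGEeAAll=4 GGEeAaLL=8 GGEeAaLl=16 GGEeAall=8 GGEeaaLL=4 GGEeaaLl=8 GGEeaall=4 GGeeAALL=2 GGeeAALl=4 GGeeAAll=2 GGeeAaLL=4 GGeeAaLl=8 GGeeAall=4 GGeeaaLL=2 GGeeaaLl=4 GGeeaall=2 GgEEAALL=2 GgEEAALl=4 GgEEAAll=2 GgEEAaLL=4 GgEEAaLl=8 GgEEAall=4 GgEEaaLL=2 GgEEaaLl=4 GgEEaall=2 GgEeAALL=4 GgEeAALl=8 GgEeAAll=4 GgEeAaLL=8 GgEeAaLl=16 GgEeAall=8 GgEeaaLL=4 GgEeaaLl=8 GgEeaall=4 GgeeAALL=2 GgeeAALl=4 GgeeAAll=2 GgeeAaLL=4 GgeeAaLl=8 GgeeAall=4 GgeeaaLL=2 GgeeaaLl=4 Ggeeaall=2
GgEeAAll hits 4/256; gcd=4; 4÷4/256÷4 = 1/64

P(GgEeAAll) = 1/64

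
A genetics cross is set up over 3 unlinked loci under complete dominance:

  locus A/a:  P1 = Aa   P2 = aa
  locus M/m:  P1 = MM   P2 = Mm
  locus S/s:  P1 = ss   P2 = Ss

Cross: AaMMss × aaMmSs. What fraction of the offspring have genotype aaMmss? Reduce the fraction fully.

P(aaMmss) = 1/8

AaMMss gametes: AMs×4, aMs×4
aaMmSs gametes: aMS×2, aMs×2, amS×2, ams×2
AaMMss×aaMmSs grid (8·8=64): AaMMSs=8 AaMMss=8 AaMmSs=8 AaMmss=8 aaMMSs=8 aaMMss=8 aaMmSs=8 aaMmss=8
aaMmss hits 8/64; gcd=8; 8÷8/64÷8 = 1/8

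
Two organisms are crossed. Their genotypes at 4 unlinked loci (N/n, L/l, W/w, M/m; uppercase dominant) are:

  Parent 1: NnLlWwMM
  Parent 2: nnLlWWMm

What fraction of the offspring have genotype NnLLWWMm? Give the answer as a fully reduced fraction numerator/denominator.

NnLlWwMM gametes: NLWM×2, NLwM×2, NlWM×2, NlwM×2, nLWM×2, nLwM×2, nlWM×2, nlwM×2
nnLlWWMm gametes: nLWM×4, nLWm×4, nlWM×4, nlWm×4
NnLlWwMM×nnLlWWMm grid (16·16=256): NnLLWWMM=8 NnLLWWMm=8 NnLLWwMM=8 NnLLWwMm=8 NnLlWWMM=16 NnLlWWMm=16 NnLlWwMM=16 NnLlWwMm=16 NnllWWMM=8 NnllWWMm=8 NnllWwMM=8 NnllWwMm=8 nnLLWWMM=8 nnLLWWMm=8 nnLLWwMM=8 nnLLWwMm=8 nnLlWWMM=16 nnLlWWMm=16 nnLlWwMM=16 nnLlWwMm=16 nnllWWMM=8 nnllWWMm=8 nnllWwMM=8 nnllWwMm=8
NnLLWWMm hits 8/256; gcd=8; 8÷8/256÷8 = 1/32

P(NnLLWWMm) = 1/32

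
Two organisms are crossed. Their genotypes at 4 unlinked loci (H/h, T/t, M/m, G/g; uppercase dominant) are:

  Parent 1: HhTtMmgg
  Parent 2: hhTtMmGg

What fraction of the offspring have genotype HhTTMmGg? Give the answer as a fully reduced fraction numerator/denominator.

P(HhTTMmGg) = 1/32

HhTtMmgg gametes: HTMg×2, HTmg×2, HtMg×2, Htmg×2, hTMg×2, hTmg×2, htMg×2, htmg×2
hhTtMmGg gametes: hTMG×2, hTMg×2, hTmG×2, hTmg×2, htMG×2, htMg×2, htmG×2, htmg×2
HhTtMmgg×hhTtMmGg grid (16·16=256): HhTTMMGg=4 HhTTMMgg=4 HhTTMmGg=8 HhTTMmgg=8 HhTTmmGg=4 HhTTmmgg=4 HhTtMMGg=8 HhTtMMgg=8 HhTtMmGg=16 HhTtMmgg=16 HhTtmmGg=8 HhTtmmgg=8 HhttMMGg=4 HhttMMgg=4 HhttMmGg=8 HhttMmgg=8 HhttmmGg=4 Hhttmmgg=4 hhTTMMGg=4 hhTTMMgg=4 hhTTMmGg=8 hhTTMmgg=8 hhTTmmGg=4 hhTTmmgg=4 hhTtMMGg=8 hhTtMMgg=8 hhTtMmGg=16 hhTtMmgg=16 hhTtmmGg=8 hhTtmmgg=8 hhttMMGg=4 hhttMMgg=4 hhttMmGg=8 hhttMmgg=8 hhttmmGg=4 hhttmmgg=4
HhTTMmGg hits 8/256; gcd=8; 8÷8/256÷8 = 1/32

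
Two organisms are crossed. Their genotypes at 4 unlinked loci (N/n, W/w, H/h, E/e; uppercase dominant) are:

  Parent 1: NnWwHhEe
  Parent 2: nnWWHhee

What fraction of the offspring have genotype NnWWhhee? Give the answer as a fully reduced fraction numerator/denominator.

P(NnWWhhee) = 1/32

NnWwHhEe gametes: NWHE×1, NWHe×1, NWhE×1, NWhe×1, NwHE×1, NwHe×1, NwhE×1, Nwhe×1, nWHE×1, nWHe×1, nWhE×1, nWhe×1, nwHE×1, nwHe×1, nwhE×1, nwhe×1
nnWWHhee gametes: nWHe×8, nWhe×8
NnWwHhEe×nnWWHhee grid (16·16=256): NnWWHHEe=8 NnWWHHee=8 NnWWHhEe=16 NnWWHhee=16 NnWWhhEe=8 NnWWhhee=8 NnWwHHEe=8 NnWwHHee=8 NnWwHhEe=16 NnWwHhee=16 NnWwhhEe=8 NnWwhhee=8 nnWWHHEe=8 nnWWHHee=8 nnWWHhEe=16 nnWWHhee=16 nnWWhhEe=8 nnWWhhee=8 nnWwHHEe=8 nnWwHHee=8 nnWwHhEe=16 nnWwHhee=16 nnWwhhEe=8 nnWwhhee=8
NnWWhhee hits 8/256; gcd=8; 8÷8/256÷8 = 1/32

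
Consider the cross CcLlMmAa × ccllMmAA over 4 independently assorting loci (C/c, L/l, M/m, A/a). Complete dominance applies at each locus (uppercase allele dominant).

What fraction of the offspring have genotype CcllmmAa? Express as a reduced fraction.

P(CcllmmAa) = 1/32

CcLlMmAa gametes: CLMA×1, CLMa×1, CLmA×1, CLma×1, ClMA×1, ClMa×1, ClmA×1, Clma×1, cLMA×1, cLMa×1, cLmA×1, cLma×1, clMA×1, clMa×1, clmA×1, clma×1
ccllMmAA gametes: clMA×8, clmA×8
CcLlMmAa×ccllMmAA grid (16·16=256): CcLlMMAA=8 CcLlMMAa=8 CcLlMmAA=16 CcLlMmAa=16 CcLlmmAA=8 CcLlmmAa=8 CcllMMAA=8 CcllMMAa=8 CcllMmAA=16 CcllMmAa=16 CcllmmAA=8 CcllmmAa=8 ccLlMMAA=8 ccLlMMAa=8 ccLlMmAA=16 ccLlMmAa=16 ccLlmmAA=8 ccLlmmAa=8 ccllMMAA=8 ccllMMAa=8 ccllMmAA=16 ccllMmAa=16 ccllmmAA=8 ccllmmAa=8
CcllmmAa hits 8/256; gcd=8; 8÷8/256÷8 = 1/32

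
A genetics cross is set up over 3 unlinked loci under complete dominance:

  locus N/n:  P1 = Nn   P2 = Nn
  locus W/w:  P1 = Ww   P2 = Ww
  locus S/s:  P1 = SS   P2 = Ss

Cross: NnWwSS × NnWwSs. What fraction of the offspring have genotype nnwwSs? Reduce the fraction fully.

NnWwSS gametes: NWS×2, NwS×2, nWS×2, nwS×2
NnWwSs gametes: NWS×1, NWs×1, NwS×1, Nws×1, nWS×1, nWs×1, nwS×1, nws×1
NnWwSS×NnWwSs grid (8·8=64): NNWWSS=2 NNWWSs=2 NNWwSS=4 NNWwSs=4 NNwwSS=2 NNwwSs=2 NnWWSS=4 NnWWSs=4 NnWwSS=8 NnWwSs=8 NnwwSS=4 NnwwSs=4 nnWWSS=2 nnWWSs=2 nnWwSS=4 nnWwSs=4 nnwwSS=2 nnwwSs=2
nnwwSs hits 2/64; gcd=2; 2÷2/64÷2 = 1/32

P(nnwwSs) = 1/32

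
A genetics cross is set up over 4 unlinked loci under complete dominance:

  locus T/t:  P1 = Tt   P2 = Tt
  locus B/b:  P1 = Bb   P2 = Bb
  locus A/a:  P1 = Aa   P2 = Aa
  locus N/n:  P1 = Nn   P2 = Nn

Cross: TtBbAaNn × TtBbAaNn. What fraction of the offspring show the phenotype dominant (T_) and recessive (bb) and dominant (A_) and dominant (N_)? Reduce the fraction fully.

TtBbAaNn gametes: TBAN×1, TBAn×1, TBaN×1, TBan×1, TbAN×1, TbAn×1, TbaN×1, Tban×1, tBAN×1, tBAn×1, tBaN×1, tBan×1, tbAN×1, tbAn×1, tbaN×1, tban×1
TtBbAaNn gametes: TBAN×1, TBAn×1, TBaN×1, TBan×1, TbAN×1, TbAn×1, TbaN×1, Tban×1, tBAN×1, tBAn×1, tBaN×1, tBan×1, tbAN×1, tbAn×1, tbaN×1, tban×1
TtBbAaNn×TtBbAaNn grid (16·16=256): TTBBAANN=1 TTBBAANn=2 TTBBAAnn=1 TTBBAaNN=2 TTBBAaNn=4 TTBBAann=2 TTBBaaNN=1 TTBBaaNn=2 TTBBaann=1 TTBbAANN=2 TTBbAANn=4 TTBbAAnn=2 TTBbAaNN=4 TTBbAaNn=8 TTBbAann=4 TTBbaaNN=2 TTBbaaNn=4 TTBbaann=2 TTbbAANN=1 TTbbAANn=2 TTbbAAnn=1 TTbbAaNN=2 TTbbAaNn=4 TTbbAann=2 TTbbaaNN=1 TTbbaaNn=2 TTbbaann=1 TtBBAANN=2 TtBBAANn=4 TtBBAAnn=2 TtBBAaNN=4 TtBBAaNn=8 TtBBAann=4 TtBBaaNN=2 TtBBaaNn=4 TtBBaann=2 TtBbAANN=4 TtBbAANn=8 TtBbAAnn=4 TtBbAaNN=8 TtBbAaNn=16 TtBbAann=8 TtBbaaNN=4 TtBbaaNn=8 TtBbaann=4 TtbbAANN=2 TtbbAANn=4 TtbbAAnn=2 TtbbAaNN=4 TtbbAaNn=8 TtbbAann=4 TtbbaaNN=2 TtbbaaNn=4 Ttbbaann=2 ttBBAANN=1 ttBBAANn=2 ttBBAAnn=1 ttBBAaNN=2 ttBBAaNn=4 ttBBAann=2 ttBBaaNN=1 ttBBaaNn=2 ttBBaann=1 ttBbAANN=2 ttBbAANn=4 ttBbAAnn=2 ttBbAaNN=4 ttBbAaNn=8 ttBbAann=4 ttBbaaNN=2 ttBbaaNn=4 ttBbaann=2 ttbbAANN=1 ttbbAANn=2 ttbbAAnn=1 ttbbAaNN=2 ttbbAaNn=4 ttbbAann=2 ttbbaaNN=1 ttbbaaNn=2 ttbbaann=1
T_ bb A_ N_ hits 27/256; gcd=1; 27÷1/256÷1 = 27/256

P(T_ bb A_ N_) = 27/256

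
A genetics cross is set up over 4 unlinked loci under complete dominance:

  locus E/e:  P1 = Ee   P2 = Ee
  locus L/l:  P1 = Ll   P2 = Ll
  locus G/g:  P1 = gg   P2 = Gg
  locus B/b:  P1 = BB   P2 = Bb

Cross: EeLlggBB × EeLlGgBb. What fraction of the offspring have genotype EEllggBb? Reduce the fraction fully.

EeLlggBB gametes: ELgB×4, ElgB×4, eLgB×4, elgB×4
EeLlGgBb gametes: ELGB×1, ELGb×1, ELgB×1, ELgb×1, ElGB×1, ElGb×1, ElgB×1, Elgb×1, eLGB×1, eLGb×1, eLgB×1, eLgb×1, elGB×1, elGb×1, elgB×1, elgb×1
EeLlggBB×EeLlGgBb grid (16·16=256): EELLGgBB=4 EELLGgBb=4 EELLggBB=4 EELLggBb=4 EELlGgBB=8 EELlGgBb=8 EELlggBB=8 EELlggBb=8 EEllGgBB=4 EEllGgBb=4 EEllggBB=4 EEllggBb=4 EeLLGgBB=8 EeLLGgBb=8 EeLLggBB=8 EeLLggBb=8 EeLlGgBB=16 EeLlGgBb=16 EeLlggBB=16 EeLlggBb=16 EellGgBB=8 EellGgBb=8 EellggBB=8 EellggBb=8 eeLLGgBB=4 eeLLGgBb=4 eeLLggBB=4 eeLLggBb=4 eeLlGgBB=8 eeLlGgBb=8 eeLlggBB=8 eeLlggBb=8 eellGgBB=4 eellGgBb=4 eellggBB=4 eellggBb=4
EEllggBb hits 4/256; gcd=4; 4÷4/256÷4 = 1/64

P(EEllggBb) = 1/64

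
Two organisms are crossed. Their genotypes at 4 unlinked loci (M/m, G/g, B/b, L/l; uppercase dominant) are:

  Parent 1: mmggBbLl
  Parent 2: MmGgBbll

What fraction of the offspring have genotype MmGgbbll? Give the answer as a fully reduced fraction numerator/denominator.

mmggBbLl gametes: mgBL×4, mgBl×4, mgbL×4, mgbl×4
MmGgBbll gametes: MGBl×2, MGbl×2, MgBl×2, Mgbl×2, mGBl×2, mGbl×2, mgBl×2, mgbl×2
mmggBbLl×MmGgBbll grid (16·16=256): MmGgBBLl=8 MmGgBBll=8 MmGgBbLl=16 MmGgBbll=16 MmGgbbLl=8 MmGgbbll=8 MmggBBLl=8 MmggBBll=8 MmggBbLl=16 MmggBbll=16 MmggbbLl=8 Mmggbbll=8 mmGgBBLl=8 mmGgBBll=8 mmGgBbLl=16 mmGgBbll=16 mmGgbbLl=8 mmGgbbll=8 mmggBBLl=8 mmggBBll=8 mmggBbLl=16 mmggBbll=16 mmggbbLl=8 mmggbbll=8
MmGgbbll hits 8/256; gcd=8; 8÷8/256÷8 = 1/32

P(MmGgbbll) = 1/32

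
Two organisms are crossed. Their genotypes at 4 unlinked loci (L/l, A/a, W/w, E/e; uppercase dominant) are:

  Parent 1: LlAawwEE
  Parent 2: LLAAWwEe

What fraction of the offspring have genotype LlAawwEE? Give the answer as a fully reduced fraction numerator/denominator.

P(LlAawwEE) = 1/16

LlAawwEE gametes: LAwE×4, LawE×4, lAwE×4, lawE×4
LLAAWwEe gametes: LAWE×4, LAWe×4, LAwE×4, LAwe×4
LlAawwEE×LLAAWwEe grid (16·16=256): LLAAWwEE=16 LLAAWwEe=16 LLAAwwEE=16 LLAAwwEe=16 LLAaWwEE=16 LLAaWwEe=16 LLAawwEE=16 LLAawwEe=16 LlAAWwEE=16 LlAAWwEe=16 LlAAwwEE=16 LlAAwwEe=16 LlAaWwEE=16 LlAaWwEe=16 LlAawwEE=16 LlAawwEe=16
LlAawwEE hits 16/256; gcd=16; 16÷16/256÷16 = 1/16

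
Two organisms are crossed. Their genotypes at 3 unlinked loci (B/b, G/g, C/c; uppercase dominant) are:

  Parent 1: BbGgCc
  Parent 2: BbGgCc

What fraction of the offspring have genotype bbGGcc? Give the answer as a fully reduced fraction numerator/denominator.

P(bbGGcc) = 1/64

BbGgCc gametes: BGC×1, BGc×1, BgC×1, Bgc×1, bGC×1, bGc×1, bgC×1, bgc×1
BbGgCc gametes: BGC×1, BGc×1, BgC×1, Bgc×1, bGC×1, bGc×1, bgC×1, bgc×1
BbGgCc×BbGgCc grid (8·8=64): BBGGCC=1 BBGGCc=2 BBGGcc=1 BBGgCC=2 BBGgCc=4 BBGgcc=2 BBggCC=1 BBggCc=2 BBggcc=1 BbGGCC=2 BbGGCc=4 BbGGcc=2 BbGgCC=4 BbGgCc=8 BbGgcc=4 BbggCC=2 BbggCc=4 Bbggcc=2 bbGGCC=1 bbGGCc=2 bbGGcc=1 bbGgCC=2 bbGgCc=4 bbGgcc=2 bbggCC=1 bbggCc=2 bbggcc=1
bbGGcc hits 1/64; gcd=1; 1÷1/64÷1 = 1/64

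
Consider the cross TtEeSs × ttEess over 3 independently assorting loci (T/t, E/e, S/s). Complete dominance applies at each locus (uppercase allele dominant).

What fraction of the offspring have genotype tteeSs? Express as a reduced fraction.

TtEeSs gametes: TES×1, TEs×1, TeS×1, Tes×1, tES×1, tEs×1, teS×1, tes×1
ttEess gametes: tEs×4, tes×4
TtEeSs×ttEess grid (8·8=64): TtEESs=4 TtEEss=4 TtEeSs=8 TtEess=8 TteeSs=4 Tteess=4 ttEESs=4 ttEEss=4 ttEeSs=8 ttEess=8 tteeSs=4 tteess=4
tteeSs hits 4/64; gcd=4; 4÷4/64÷4 = 1/16

P(tteeSs) = 1/16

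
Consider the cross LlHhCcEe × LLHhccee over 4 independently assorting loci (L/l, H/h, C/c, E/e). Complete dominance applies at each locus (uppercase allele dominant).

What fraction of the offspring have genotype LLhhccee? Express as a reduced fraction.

P(LLhhccee) = 1/32

LlHhCcEe gametes: LHCE×1, LHCe×1, LHcE×1, LHce×1, LhCE×1, LhCe×1, LhcE×1, Lhce×1, lHCE×1, lHCe×1, lHcE×1, lHce×1, lhCE×1, lhCe×1, lhcE×1, lhce×1
LLHhccee gametes: LHce×8, Lhce×8
LlHhCcEe×LLHhccee grid (16·16=256): LLHHCcEe=8 LLHHCcee=8 LLHHccEe=8 LLHHccee=8 LLHhCcEe=16 LLHhCcee=16 LLHhccEe=16 LLHhccee=16 LLhhCcEe=8 LLhhCcee=8 LLhhccEe=8 LLhhccee=8 LlHHCcEe=8 LlHHCcee=8 LlHHccEe=8 LlHHccee=8 LlHhCcEe=16 LlHhCcee=16 LlHhccEe=16 LlHhccee=16 LlhhCcEe=8 LlhhCcee=8 LlhhccEe=8 Llhhccee=8
LLhhccee hits 8/256; gcd=8; 8÷8/256÷8 = 1/32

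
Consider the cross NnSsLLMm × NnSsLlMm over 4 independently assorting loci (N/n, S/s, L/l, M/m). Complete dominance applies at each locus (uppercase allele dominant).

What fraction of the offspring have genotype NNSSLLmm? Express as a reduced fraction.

NnSsLLMm gametes: NSLM×2, NSLm×2, NsLM×2, NsLm×2, nSLM×2, nSLm×2, nsLM×2, nsLm×2
NnSsLlMm gametes: NSLM×1, NSLm×1, NSlM×1, NSlm×1, NsLM×1, NsLm×1, NslM×1, Nslm×1, nSLM×1, nSLm×1, nSlM×1, nSlm×1, nsLM×1, nsLm×1, nslM×1, nslm×1
NnSsLLMm×NnSsLlMm grid (16·16=256): NNSSLLMM=2 NNSSLLMm=4 NNSSLLmm=2 NNSSLlMM=2 NNSSLlMm=4 NNSSLlmm=2 NNSsLLMM=4 NNSsLLMm=8 NNSsLLmm=4 NNSsLlMM=4 NNSsLlMm=8 NNSsLlmm=4 NNssLLMM=2 NNssLLMm=4 NNssLLmm=2 NNssLlMM=2 NNssLlMm=4 NNssLlmm=2 NnSSLLMM=4 NnSSLLMm=8 NnSSLLmm=4 NnSSLlMM=4 NnSSLlMm=8 NnSSLlmm=4 NnSsLLMM=8 NnSsLLMm=16 NnSsLLmm=8 NnSsLlMM=8 NnSsLlMm=16 NnSsLlmm=8 NnssLLMM=4 NnssLLMm=8 NnssLLmm=4 NnssLlMM=4 NnssLlMm=8 NnssLlmm=4 nnSSLLMM=2 nnSSLLMm=4 nnSSLLmm=2 nnSSLlMM=2 nnSSLlMm=4 nnSSLlmm=2 nnSsLLMM=4 nnSsLLMm=8 nnSsLLmm=4 nnSsLlMM=4 nnSsLlMm=8 nnSsLlmm=4 nnssLLMM=2 nnssLLMm=4 nnssLLmm=2 nnssLlMM=2 nnssLlMm=4 nnssLlmm=2
NNSSLLmm hits 2/256; gcd=2; 2÷2/256÷2 = 1/128

P(NNSSLLmm) = 1/128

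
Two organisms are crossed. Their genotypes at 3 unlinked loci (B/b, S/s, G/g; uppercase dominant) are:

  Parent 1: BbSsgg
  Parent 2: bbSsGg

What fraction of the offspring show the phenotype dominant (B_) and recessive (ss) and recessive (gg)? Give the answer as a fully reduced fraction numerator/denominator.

BbSsgg gametes: BSg×2, Bsg×2, bSg×2, bsg×2
bbSsGg gametes: bSG×2, bSg×2, bsG×2, bsg×2
BbSsgg×bbSsGg grid (8·8=64): BbSSGg=4 BbSSgg=4 BbSsGg=8 BbSsgg=8 BbssGg=4 Bbssgg=4 bbSSGg=4 bbSSgg=4 bbSsGg=8 bbSsgg=8 bbssGg=4 bbssgg=4
B_ ss gg hits 4/64; gcd=4; 4÷4/64÷4 = 1/16

P(B_ ss gg) = 1/16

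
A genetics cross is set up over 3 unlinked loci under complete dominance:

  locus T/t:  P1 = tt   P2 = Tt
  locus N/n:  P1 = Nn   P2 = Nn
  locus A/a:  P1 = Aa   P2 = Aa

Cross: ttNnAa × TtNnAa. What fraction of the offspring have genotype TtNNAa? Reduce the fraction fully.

P(TtNNAa) = 1/16

ttNnAa gametes: tNA×2, tNa×2, tnA×2, tna×2
TtNnAa gametes: TNA×1, TNa×1, TnA×1, Tna×1, tNA×1, tNa×1, tnA×1, tna×1
ttNnAa×TtNnAa grid (8·8=64): TtNNAA=2 TtNNAa=4 TtNNaa=2 TtNnAA=4 TtNnAa=8 TtNnaa=4 TtnnAA=2 TtnnAa=4 Ttnnaa=2 ttNNAA=2 ttNNAa=4 ttNNaa=2 ttNnAA=4 ttNnAa=8 ttNnaa=4 ttnnAA=2 ttnnAa=4 ttnnaa=2
TtNNAa hits 4/64; gcd=4; 4÷4/64÷4 = 1/16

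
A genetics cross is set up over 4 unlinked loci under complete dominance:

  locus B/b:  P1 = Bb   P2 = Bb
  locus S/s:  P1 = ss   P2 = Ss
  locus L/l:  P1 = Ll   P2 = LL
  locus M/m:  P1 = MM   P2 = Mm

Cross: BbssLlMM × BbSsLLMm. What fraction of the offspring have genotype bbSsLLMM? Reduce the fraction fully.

BbssLlMM gametes: BsLM×4, BslM×4, bsLM×4, bslM×4
BbSsLLMm gametes: BSLM×2, BSLm×2, BsLM×2, BsLm×2, bSLM×2, bSLm×2, bsLM×2, bsLm×2
BbssLlMM×BbSsLLMm grid (16·16=256): BBSsLLMM=8 BBSsLLMm=8 BBSsLlMM=8 BBSsLlMm=8 BBssLLMM=8 BBssLLMm=8 BBssLlMM=8 BBssLlMm=8 BbSsLLMM=16 BbSsLLMm=16 BbSsLlMM=16 BbSsLlMm=16 BbssLLMM=16 BbssLLMm=16 BbssLlMM=16 BbssLlMm=16 bbSsLLMM=8 bbSsLLMm=8 bbSsLlMM=8 bbSsLlMm=8 bbssLLMM=8 bbssLLMm=8 bbssLlMM=8 bbssLlMm=8
bbSsLLMM hits 8/256; gcd=8; 8÷8/256÷8 = 1/32

P(bbSsLLMM) = 1/32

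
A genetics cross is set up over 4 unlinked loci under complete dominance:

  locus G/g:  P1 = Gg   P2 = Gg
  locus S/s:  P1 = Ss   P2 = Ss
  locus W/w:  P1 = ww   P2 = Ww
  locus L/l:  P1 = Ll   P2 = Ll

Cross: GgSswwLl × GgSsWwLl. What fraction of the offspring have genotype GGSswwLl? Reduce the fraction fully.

GgSswwLl gametes: GSwL×2, GSwl×2, GswL×2, Gswl×2, gSwL×2, gSwl×2, gswL×2, gswl×2
GgSsWwLl gametes: GSWL×1, GSWl×1, GSwL×1, GSwl×1, GsWL×1, GsWl×1, GswL×1, Gswl×1, gSWL×1, gSWl×1, gSwL×1, gSwl×1, gsWL×1, gsWl×1, gswL×1, gswl×1
GgSswwLl×GgSsWwLl grid (16·16=256): GGSSWwLL=2 GGSSWwLl=4 GGSSWwll=2 GGSSwwLL=2 GGSSwwLl=4 GGSSwwll=2 GGSsWwLL=4 GGSsWwLl=8 GGSsWwll=4 GGSswwLL=4 GGSswwLl=8 GGSswwll=4 GGssWwLL=2 GGssWwLl=4 GGssWwll=2 GGsswwLL=2 GGsswwLl=4 GGsswwll=2 GgSSWwLL=4 GgSSWwLl=8 GgSSWwll=4 GgSSwwLL=4 GgSSwwLl=8 GgSSwwll=4 GgSsWwLL=8 GgSsWwLl=16 GgSsWwll=8 GgSswwLL=8 GgSswwLl=16 GgSswwll=8 GgssWwLL=4 GgssWwLl=8 GgssWwll=4 GgsswwLL=4 GgsswwLl=8 Ggsswwll=4 ggSSWwLL=2 ggSSWwLl=4 ggSSWwll=2 ggSSwwLL=2 ggSSwwLl=4 ggSSwwll=2 ggSsWwLL=4 ggSsWwLl=8 ggSsWwll=4 ggSswwLL=4 ggSswwLl=8 ggSswwll=4 ggssWwLL=2 ggssWwLl=4 ggssWwll=2 ggsswwLL=2 ggsswwLl=4 ggsswwll=2
GGSswwLl hits 8/256; gcd=8; 8÷8/256÷8 = 1/32

P(GGSswwLl) = 1/32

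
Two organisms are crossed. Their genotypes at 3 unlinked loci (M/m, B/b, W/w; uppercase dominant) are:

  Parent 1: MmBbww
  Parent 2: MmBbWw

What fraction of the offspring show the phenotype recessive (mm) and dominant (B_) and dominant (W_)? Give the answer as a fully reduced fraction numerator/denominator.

MmBbww gametes: MBw×2, Mbw×2, mBw×2, mbw×2
MmBbWw gametes: MBW×1, MBw×1, MbW×1, Mbw×1, mBW×1, mBw×1, mbW×1, mbw×1
MmBbww×MmBbWw grid (8·8=64): MMBBWw=2 MMBBww=2 MMBbWw=4 MMBbww=4 MMbbWw=2 MMbbww=2 MmBBWw=4 MmBBww=4 MmBbWw=8 MmBbww=8 MmbbWw=4 Mmbbww=4 mmBBWw=2 mmBBww=2 mmBbWw=4 mmBbww=4 mmbbWw=2 mmbbww=2
mm B_ W_ hits 6/64; gcd=2; 6÷2/64÷2 = 3/32

P(mm B_ W_) = 3/32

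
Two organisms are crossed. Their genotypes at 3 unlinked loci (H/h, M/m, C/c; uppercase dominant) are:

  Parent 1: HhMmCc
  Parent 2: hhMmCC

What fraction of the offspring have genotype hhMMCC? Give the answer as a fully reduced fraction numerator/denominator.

HhMmCc gametes: HMC×1, HMc×1, HmC×1, Hmc×1, hMC×1, hMc×1, hmC×1, hmc×1
hhMmCC gametes: hMC×4, hmC×4
HhMmCc×hhMmCC grid (8·8=64): HhMMCC=4 HhMMCc=4 HhMmCC=8 HhMmCc=8 HhmmCC=4 HhmmCc=4 hhMMCC=4 hhMMCc=4 hhMmCC=8 hhMmCc=8 hhmmCC=4 hhmmCc=4
hhMMCC hits 4/64; gcd=4; 4÷4/64÷4 = 1/16

P(hhMMCC) = 1/16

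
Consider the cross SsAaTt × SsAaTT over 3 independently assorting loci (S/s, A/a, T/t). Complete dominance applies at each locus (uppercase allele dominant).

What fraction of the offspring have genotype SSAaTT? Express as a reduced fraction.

P(SSAaTT) = 1/16

SsAaTt gametes: SAT×1, SAt×1, SaT×1, Sat×1, sAT×1, sAt×1, saT×1, sat×1
SsAaTT gametes: SAT×2, SaT×2, sAT×2, saT×2
SsAaTt×SsAaTT grid (8·8=64): SSAATT=2 SSAATt=2 SSAaTT=4 SSAaTt=4 SSaaTT=2 SSaaTt=2 SsAATT=4 SsAATt=4 SsAaTT=8 SsAaTt=8 SsaaTT=4 SsaaTt=4 ssAATT=2 ssAATt=2 ssAaTT=4 ssAaTt=4 ssaaTT=2 ssaaTt=2
SSAaTT hits 4/64; gcd=4; 4÷4/64÷4 = 1/16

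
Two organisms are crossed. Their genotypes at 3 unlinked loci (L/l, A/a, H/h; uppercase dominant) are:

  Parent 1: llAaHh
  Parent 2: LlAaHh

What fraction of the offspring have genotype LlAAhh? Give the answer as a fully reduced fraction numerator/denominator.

P(LlAAhh) = 1/32

llAaHh gametes: lAH×2, lAh×2, laH×2, lah×2
LlAaHh gametes: LAH×1, LAh×1, LaH×1, Lah×1, lAH×1, lAh×1, laH×1, lah×1
llAaHh×LlAaHh grid (8·8=64): LlAAHH=2 LlAAHh=4 LlAAhh=2 LlAaHH=4 LlAaHh=8 LlAahh=4 LlaaHH=2 LlaaHh=4 Llaahh=2 llAAHH=2 llAAHh=4 llAAhh=2 llAaHH=4 llAaHh=8 llAahh=4 llaaHH=2 llaaHh=4 llaahh=2
LlAAhh hits 2/64; gcd=2; 2÷2/64÷2 = 1/32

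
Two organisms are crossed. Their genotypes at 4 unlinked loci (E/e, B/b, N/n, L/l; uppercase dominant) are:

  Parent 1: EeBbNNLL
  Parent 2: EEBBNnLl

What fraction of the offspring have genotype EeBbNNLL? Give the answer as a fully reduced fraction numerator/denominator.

P(EeBbNNLL) = 1/16

EeBbNNLL gametes: EBNL×4, EbNL×4, eBNL×4, ebNL×4
EEBBNnLl gametes: EBNL×4, EBNl×4, EBnL×4, EBnl×4
EeBbNNLL×EEBBNnLl grid (16·16=256): EEBBNNLL=16 EEBBNNLl=16 EEBBNnLL=16 EEBBNnLl=16 EEBbNNLL=16 EEBbNNLl=16 EEBbNnLL=16 EEBbNnLl=16 EeBBNNLL=16 EeBBNNLl=16 EeBBNnLL=16 EeBBNnLl=16 EeBbNNLL=16 EeBbNNLl=16 EeBbNnLL=16 EeBbNnLl=16
EeBbNNLL hits 16/256; gcd=16; 16÷16/256÷16 = 1/16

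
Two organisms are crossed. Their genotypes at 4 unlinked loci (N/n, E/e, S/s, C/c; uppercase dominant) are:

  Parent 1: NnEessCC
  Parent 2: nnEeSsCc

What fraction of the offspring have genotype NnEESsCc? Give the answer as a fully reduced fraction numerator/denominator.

P(NnEESsCc) = 1/32

NnEessCC gametes: NEsC×4, NesC×4, nEsC×4, nesC×4
nnEeSsCc gametes: nESC×2, nESc×2, nEsC×2, nEsc×2, neSC×2, neSc×2, nesC×2, nesc×2
NnEessCC×nnEeSsCc grid (16·16=256): NnEESsCC=8 NnEESsCc=8 NnEEssCC=8 NnEEssCc=8 NnEeSsCC=16 NnEeSsCc=16 NnEessCC=16 NnEessCc=16 NneeSsCC=8 NneeSsCc=8 NneessCC=8 NneessCc=8 nnEESsCC=8 nnEESsCc=8 nnEEssCC=8 nnEEssCc=8 nnEeSsCC=16 nnEeSsCc=16 nnEessCC=16 nnEessCc=16 nneeSsCC=8 nneeSsCc=8 nneessCC=8 nneessCc=8
NnEESsCc hits 8/256; gcd=8; 8÷8/256÷8 = 1/32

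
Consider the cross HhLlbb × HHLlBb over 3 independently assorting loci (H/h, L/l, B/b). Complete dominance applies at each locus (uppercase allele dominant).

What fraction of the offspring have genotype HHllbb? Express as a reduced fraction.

P(HHllbb) = 1/16

HhLlbb gametes: HLb×2, Hlb×2, hLb×2, hlb×2
HHLlBb gametes: HLB×2, HLb×2, HlB×2, Hlb×2
HhLlbb×HHLlBb grid (8·8=64): HHLLBb=4 HHLLbb=4 HHLlBb=8 HHLlbb=8 HHllBb=4 HHllbb=4 HhLLBb=4 HhLLbb=4 HhLlBb=8 HhLlbb=8 HhllBb=4 Hhllbb=4
HHllbb hits 4/64; gcd=4; 4÷4/64÷4 = 1/16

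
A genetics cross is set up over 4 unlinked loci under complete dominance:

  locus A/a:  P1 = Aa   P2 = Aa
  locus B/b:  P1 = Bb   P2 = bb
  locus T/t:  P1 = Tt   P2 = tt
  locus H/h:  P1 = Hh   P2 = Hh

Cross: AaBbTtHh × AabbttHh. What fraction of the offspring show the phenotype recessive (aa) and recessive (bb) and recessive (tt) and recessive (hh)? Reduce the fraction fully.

AaBbTtHh gametes: ABTH×1, ABTh×1, ABtH×1, ABth×1, AbTH×1, AbTh×1, AbtH×1, Abth×1, aBTH×1, aBTh×1, aBtH×1, aBth×1, abTH×1, abTh×1, abtH×1, abth×1
AabbttHh gametes: AbtH×4, Abth×4, abtH×4, abth×4
AaBbTtHh×AabbttHh grid (16·16=256): AABbTtHH=4 AABbTtHh=8 AABbTthh=4 AABbttHH=4 AABbttHh=8 AABbtthh=4 AAbbTtHH=4 AAbbTtHh=8 AAbbTthh=4 AAbbttHH=4 AAbbttHh=8 AAbbtthh=4 AaBbTtHH=8 AaBbTtHh=16 AaBbTthh=8 AaBbttHH=8 AaBbttHh=16 AaBbtthh=8 AabbTtHH=8 AabbTtHh=16 AabbTthh=8 AabbttHH=8 AabbttHh=16 Aabbtthh=8 aaBbTtHH=4 aaBbTtHh=8 aaBbTthh=4 aaBbttHH=4 aaBbttHh=8 aaBbtthh=4 aabbTtHH=4 aabbTtHh=8 aabbTthh=4 aabbttHH=4 aabbttHh=8 aabbtthh=4
aa bb tt hh hits 4/256; gcd=4; 4÷4/256÷4 = 1/64

P(aa bb tt hh) = 1/64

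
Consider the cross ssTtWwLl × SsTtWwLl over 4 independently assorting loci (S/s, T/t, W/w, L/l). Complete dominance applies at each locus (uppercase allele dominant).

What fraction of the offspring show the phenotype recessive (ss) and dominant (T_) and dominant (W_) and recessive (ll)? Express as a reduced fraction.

ssTtWwLl gametes: sTWL×2, sTWl×2, sTwL×2, sTwl×2, stWL×2, stWl×2, stwL×2, stwl×2
SsTtWwLl gametes: STWL×1, STWl×1, STwL×1, STwl×1, StWL×1, StWl×1, StwL×1, Stwl×1, sTWL×1, sTWl×1, sTwL×1, sTwl×1, stWL×1, stWl×1, stwL×1, stwl×1
ssTtWwLl×SsTtWwLl grid (16·16=256): SsTTWWLL=2 SsTTWWLl=4 SsTTWWll=2 SsTTWwLL=4 SsTTWwLl=8 SsTTWwll=4 SsTTwwLL=2 SsTTwwLl=4 SsTTwwll=2 SsTtWWLL=4 SsTtWWLl=8 SsTtWWll=4 SsTtWwLL=8 SsTtWwLl=16 SsTtWwll=8 SsTtwwLL=4 SsTtwwLl=8 SsTtwwll=4 SsttWWLL=2 SsttWWLl=4 SsttWWll=2 SsttWwLL=4 SsttWwLl=8 SsttWwll=4 SsttwwLL=2 SsttwwLl=4 Ssttwwll=2 ssTTWWLL=2 ssTTWWLl=4 ssTTWWll=2 ssTTWwLL=4 ssTTWwLl=8 ssTTWwll=4 ssTTwwLL=2 ssTTwwLl=4 ssTTwwll=2 ssTtWWLL=4 ssTtWWLl=8 ssTtWWll=4 ssTtWwLL=8 ssTtWwLl=16 ssTtWwll=8 ssTtwwLL=4 ssTtwwLl=8 ssTtwwll=4 ssttWWLL=2 ssttWWLl=4 ssttWWll=2 ssttWwLL=4 ssttWwLl=8 ssttWwll=4 ssttwwLL=2 ssttwwLl=4 ssttwwll=2
ss T_ W_ ll hits 18/256; gcd=2; 18÷2/256÷2 = 9/128

P(ss T_ W_ ll) = 9/128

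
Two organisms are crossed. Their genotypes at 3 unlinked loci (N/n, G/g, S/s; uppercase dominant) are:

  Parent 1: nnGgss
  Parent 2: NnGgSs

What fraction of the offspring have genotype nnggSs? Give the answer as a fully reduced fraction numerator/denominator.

nnGgss gametes: nGs×4, ngs×4
NnGgSs gametes: NGS×1, NGs×1, NgS×1, Ngs×1, nGS×1, nGs×1, ngS×1, ngs×1
nnGgss×NnGgSs grid (8·8=64): NnGGSs=4 NnGGss=4 NnGgSs=8 NnGgss=8 NnggSs=4 Nnggss=4 nnGGSs=4 nnGGss=4 nnGgSs=8 nnGgss=8 nnggSs=4 nnggss=4
nnggSs hits 4/64; gcd=4; 4÷4/64÷4 = 1/16

P(nnggSs) = 1/16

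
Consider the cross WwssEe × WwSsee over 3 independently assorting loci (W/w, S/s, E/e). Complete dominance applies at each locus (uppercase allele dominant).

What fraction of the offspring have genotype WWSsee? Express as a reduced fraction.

WwssEe gametes: WsE×2, Wse×2, wsE×2, wse×2
WwSsee gametes: WSe×2, Wse×2, wSe×2, wse×2
WwssEe×WwSsee grid (8·8=64): WWSsEe=4 WWSsee=4 WWssEe=4 WWssee=4 WwSsEe=8 WwSsee=8 WwssEe=8 Wwssee=8 wwSsEe=4 wwSsee=4 wwssEe=4 wwssee=4
WWSsee hits 4/64; gcd=4; 4÷4/64÷4 = 1/16

P(WWSsee) = 1/16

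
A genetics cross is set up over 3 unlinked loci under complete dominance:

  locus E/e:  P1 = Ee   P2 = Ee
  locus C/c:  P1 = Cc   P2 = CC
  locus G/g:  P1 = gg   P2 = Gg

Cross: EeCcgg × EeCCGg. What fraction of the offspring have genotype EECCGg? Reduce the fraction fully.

P(EECCGg) = 1/16

EeCcgg gametes: ECg×2, Ecg×2, eCg×2, ecg×2
EeCCGg gametes: ECG×2, ECg×2, eCG×2, eCg×2
EeCcgg×EeCCGg grid (8·8=64): EECCGg=4 EECCgg=4 EECcGg=4 EECcgg=4 EeCCGg=8 EeCCgg=8 EeCcGg=8 EeCcgg=8 eeCCGg=4 eeCCgg=4 eeCcGg=4 eeCcgg=4
EECCGg hits 4/64; gcd=4; 4÷4/64÷4 = 1/16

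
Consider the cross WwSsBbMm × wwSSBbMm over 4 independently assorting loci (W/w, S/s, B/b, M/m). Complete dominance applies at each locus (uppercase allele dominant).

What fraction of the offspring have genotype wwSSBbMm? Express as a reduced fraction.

WwSsBbMm gametes: WSBM×1, WSBm×1, WSbM×1, WSbm×1, WsBM×1, WsBm×1, WsbM×1, Wsbm×1, wSBM×1, wSBm×1, wSbM×1, wSbm×1, wsBM×1, wsBm×1, wsbM×1, wsbm×1
wwSSBbMm gametes: wSBM×4, wSBm×4, wSbM×4, wSbm×4
WwSsBbMm×wwSSBbMm grid (16·16=256): WwSSBBMM=4 WwSSBBMm=8 WwSSBBmm=4 WwSSBbMM=8 WwSSBbMm=16 WwSSBbmm=8 WwSSbbMM=4 WwSSbbMm=8 WwSSbbmm=4 WwSsBBMM=4 WwSsBBMm=8 WwSsBBmm=4 WwSsBbMM=8 WwSsBbMm=16 WwSsBbmm=8 WwSsbbMM=4 WwSsbbMm=8 WwSsbbmm=4 wwSSBBMM=4 wwSSBBMm=8 wwSSBBmm=4 wwSSBbMM=8 wwSSBbMm=16 wwSSBbmm=8 wwSSbbMM=4 wwSSbbMm=8 wwSSbbmm=4 wwSsBBMM=4 wwSsBBMm=8 wwSsBBmm=4 wwSsBbMM=8 wwSsBbMm=16 wwSsBbmm=8 wwSsbbMM=4 wwSsbbMm=8 wwSsbbmm=4
wwSSBbMm hits 16/256; gcd=16; 16÷16/256÷16 = 1/16

P(wwSSBbMm) = 1/16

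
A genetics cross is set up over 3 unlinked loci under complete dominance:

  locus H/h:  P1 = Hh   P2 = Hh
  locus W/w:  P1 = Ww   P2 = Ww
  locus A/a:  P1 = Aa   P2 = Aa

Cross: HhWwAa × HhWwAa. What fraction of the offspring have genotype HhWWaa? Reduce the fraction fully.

HhWwAa gametes: HWA×1, HWa×1, HwA×1, Hwa×1, hWA×1, hWa×1, hwA×1, hwa×1
HhWwAa gametes: HWA×1, HWa×1, HwA×1, Hwa×1, hWA×1, hWa×1, hwA×1, hwa×1
HhWwAa×HhWwAa grid (8·8=64): HHWWAA=1 HHWWAa=2 HHWWaa=1 HHWwAA=2 HHWwAa=4 HHWwaa=2 HHwwAA=1 HHwwAa=2 HHwwaa=1 HhWWAA=2 HhWWAa=4 HhWWaa=2 HhWwAA=4 HhWwAa=8 HhWwaa=4 HhwwAA=2 HhwwAa=4 Hhwwaa=2 hhWWAA=1 hhWWAa=2 hhWWaa=1 hhWwAA=2 hhWwAa=4 hhWwaa=2 hhwwAA=1 hhwwAa=2 hhwwaa=1
HhWWaa hits 2/64; gcd=2; 2÷2/64÷2 = 1/32

P(HhWWaa) = 1/32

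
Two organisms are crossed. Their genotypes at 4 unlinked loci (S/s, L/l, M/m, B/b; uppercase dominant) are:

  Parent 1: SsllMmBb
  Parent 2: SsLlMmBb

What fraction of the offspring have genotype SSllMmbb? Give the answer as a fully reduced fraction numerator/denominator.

P(SSllMmbb) = 1/64

SsllMmBb gametes: SlMB×2, SlMb×2, SlmB×2, Slmb×2, slMB×2, slMb×2, slmB×2, slmb×2
SsLlMmBb gametes: SLMB×1, SLMb×1, SLmB×1, SLmb×1, SlMB×1, SlMb×1, SlmB×1, Slmb×1, sLMB×1, sLMb×1, sLmB×1, sLmb×1, slMB×1, slMb×1, slmB×1, slmb×1
SsllMmBb×SsLlMmBb grid (16·16=256): SSLlMMBB=2 SSLlMMBb=4 SSLlMMbb=2 SSLlMmBB=4 SSLlMmBb=8 SSLlMmbb=4 SSLlmmBB=2 SSLlmmBb=4 SSLlmmbb=2 SSllMMBB=2 SSllMMBb=4 SSllMMbb=2 SSllMmBB=4 SSllMmBb=8 SSllMmbb=4 SSllmmBB=2 SSllmmBb=4 SSllmmbb=2 SsLlMMBB=4 SsLlMMBb=8 SsLlMMbb=4 SsLlMmBB=8 SsLlMmBb=16 SsLlMmbb=8 SsLlmmBB=4 SsLlmmBb=8 SsLlmmbb=4 SsllMMBB=4 SsllMMBb=8 SsllMMbb=4 SsllMmBB=8 SsllMmBb=16 SsllMmbb=8 SsllmmBB=4 SsllmmBb=8 Ssllmmbb=4 ssLlMMBB=2 ssLlMMBb=4 ssLlMMbb=2 ssLlMmBB=4 ssLlMmBb=8 ssLlMmbb=4 ssLlmmBB=2 ssLlmmBb=4 ssLlmmbb=2 ssllMMBB=2 ssllMMBb=4 ssllMMbb=2 ssllMmBB=4 ssllMmBb=8 ssllMmbb=4 ssllmmBB=2 ssllmmBb=4 ssllmmbb=2
SSllMmbb hits 4/256; gcd=4; 4÷4/256÷4 = 1/64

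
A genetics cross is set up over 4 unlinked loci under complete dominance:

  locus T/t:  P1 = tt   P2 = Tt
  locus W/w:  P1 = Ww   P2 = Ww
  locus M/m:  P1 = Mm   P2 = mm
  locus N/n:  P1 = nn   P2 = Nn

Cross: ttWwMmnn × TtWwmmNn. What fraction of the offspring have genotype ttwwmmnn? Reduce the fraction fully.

ttWwMmnn gametes: tWMn×4, tWmn×4, twMn×4, twmn×4
TtWwmmNn gametes: TWmN×2, TWmn×2, TwmN×2, Twmn×2, tWmN×2, tWmn×2, twmN×2, twmn×2
ttWwMmnn×TtWwmmNn grid (16·16=256): TtWWMmNn=8 TtWWMmnn=8 TtWWmmNn=8 TtWWmmnn=8 TtWwMmNn=16 TtWwMmnn=16 TtWwmmNn=16 TtWwmmnn=16 TtwwMmNn=8 TtwwMmnn=8 TtwwmmNn=8 Ttwwmmnn=8 ttWWMmNn=8 ttWWMmnn=8 ttWWmmNn=8 ttWWmmnn=8 ttWwMmNn=16 ttWwMmnn=16 ttWwmmNn=16 ttWwmmnn=16 ttwwMmNn=8 ttwwMmnn=8 ttwwmmNn=8 ttwwmmnn=8
ttwwmmnn hits 8/256; gcd=8; 8÷8/256÷8 = 1/32

P(ttwwmmnn) = 1/32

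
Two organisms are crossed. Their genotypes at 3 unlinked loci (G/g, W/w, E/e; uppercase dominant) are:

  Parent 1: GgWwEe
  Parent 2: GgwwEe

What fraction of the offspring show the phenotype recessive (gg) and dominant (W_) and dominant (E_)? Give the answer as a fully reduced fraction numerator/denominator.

P(gg W_ E_) = 3/32

GgWwEe gametes: GWE×1, GWe×1, GwE×1, Gwe×1, gWE×1, gWe×1, gwE×1, gwe×1
GgwwEe gametes: GwE×2, Gwe×2, gwE×2, gwe×2
GgWwEe×GgwwEe grid (8·8=64): GGWwEE=2 GGWwEe=4 GGWwee=2 GGwwEE=2 GGwwEe=4 GGwwee=2 GgWwEE=4 GgWwEe=8 GgWwee=4 GgwwEE=4 GgwwEe=8 Ggwwee=4 ggWwEE=2 ggWwEe=4 ggWwee=2 ggwwEE=2 ggwwEe=4 ggwwee=2
gg W_ E_ hits 6/64; gcd=2; 6÷2/64÷2 = 3/32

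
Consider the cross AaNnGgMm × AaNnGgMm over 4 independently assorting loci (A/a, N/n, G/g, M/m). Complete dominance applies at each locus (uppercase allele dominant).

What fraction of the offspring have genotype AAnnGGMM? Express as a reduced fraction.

AaNnGgMm gametes: ANGM×1, ANGm×1, ANgM×1, ANgm×1, AnGM×1, AnGm×1, AngM×1, Angm×1, aNGM×1, aNGm×1, aNgM×1, aNgm×1, anGM×1, anGm×1, angM×1, angm×1
AaNnGgMm gametes: ANGM×1, ANGm×1, ANgM×1, ANgm×1, AnGM×1, AnGm×1, AngM×1, Angm×1, aNGM×1, aNGm×1, aNgM×1, aNgm×1, anGM×1, anGm×1, angM×1, angm×1
AaNnGgMm×AaNnGgMm grid (16·16=256): AANNGGMM=1 AANNGGMm=2 AANNGGmm=1 AANNGgMM=2 AANNGgMm=4 AANNGgmm=2 AANNggMM=1 AANNggMm=2 AANNggmm=1 AANnGGMM=2 AANnGGMm=4 AANnGGmm=2 AANnGgMM=4 AANnGgMm=8 AANnGgmm=4 AANnggMM=2 AANnggMm=4 AANnggmm=2 AAnnGGMM=1 AAnnGGMm=2 AAnnGGmm=1 AAnnGgMM=2 AAnnGgMm=4 AAnnGgmm=2 AAnnggMM=1 AAnnggMm=2 AAnnggmm=1 AaNNGGMM=2 AaNNGGMm=4 AaNNGGmm=2 AaNNGgMM=4 AaNNGgMm=8 AaNNGgmm=4 AaNNggMM=2 AaNNggMm=4 AaNNggmm=2 AaNnGGMM=4 AaNnGGMm=8 AaNnGGmm=4 AaNnGgMM=8 AaNnGgMm=16 AaNnGgmm=8 AaNnggMM=4 AaNnggMm=8 AaNnggmm=4 AannGGMM=2 AannGGMm=4 AannGGmm=2 AannGgMM=4 AannGgMm=8 AannGgmm=4 AannggMM=2 AannggMm=4 Aannggmm=2 aaNNGGMM=1 aaNNGGMm=2 aaNNGGmm=1 aaNNGgMM=2 aaNNGgMm=4 aaNNGgmm=2 aaNNggMM=1 aaNNggMm=2 aaNNggmm=1 aaNnGGMM=2 aaNnGGMm=4 aaNnGGmm=2 aaNnGgMM=4 aaNnGgMm=8 aaNnGgmm=4 aaNnggMM=2 aaNnggMm=4 aaNnggmm=2 aannGGMM=1 aannGGMm=2 aannGGmm=1 aannGgMM=2 aannGgMm=4 aannGgmm=2 aannggMM=1 aannggMm=2 aannggmm=1
AAnnGGMM hits 1/256; gcd=1; 1÷1/256÷1 = 1/256

P(AAnnGGMM) = 1/256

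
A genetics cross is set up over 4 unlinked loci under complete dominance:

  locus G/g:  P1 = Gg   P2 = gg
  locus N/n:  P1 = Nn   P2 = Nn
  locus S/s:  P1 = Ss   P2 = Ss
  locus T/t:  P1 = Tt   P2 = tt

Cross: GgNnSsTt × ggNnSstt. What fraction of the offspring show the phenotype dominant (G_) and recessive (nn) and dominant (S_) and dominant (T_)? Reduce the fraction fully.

GgNnSsTt gametes: GNST×1, GNSt×1, GNsT×1, GNst×1, GnST×1, GnSt×1, GnsT×1, Gnst×1, gNST×1, gNSt×1, gNsT×1, gNst×1, gnST×1, gnSt×1, gnsT×1, gnst×1
ggNnSstt gametes: gNSt×4, gNst×4, gnSt×4, gnst×4
GgNnSsTt×ggNnSstt grid (16·16=256): GgNNSSTt=4 GgNNSStt=4 GgNNSsTt=8 GgNNSstt=8 GgNNssTt=4 GgNNsstt=4 GgNnSSTt=8 GgNnSStt=8 GgNnSsTt=16 GgNnSstt=16 GgNnssTt=8 GgNnsstt=8 GgnnSSTt=4 GgnnSStt=4 GgnnSsTt=8 GgnnSstt=8 GgnnssTt=4 Ggnnsstt=4 ggNNSSTt=4 ggNNSStt=4 ggNNSsTt=8 ggNNSstt=8 ggNNssTt=4 ggNNsstt=4 ggNnSSTt=8 ggNnSStt=8 ggNnSsTt=16 ggNnSstt=16 ggNnssTt=8 ggNnsstt=8 ggnnSSTt=4 ggnnSStt=4 ggnnSsTt=8 ggnnSstt=8 ggnnssTt=4 ggnnsstt=4
G_ nn S_ T_ hits 12/256; gcd=4; 12÷4/256÷4 = 3/64

P(G_ nn S_ T_) = 3/64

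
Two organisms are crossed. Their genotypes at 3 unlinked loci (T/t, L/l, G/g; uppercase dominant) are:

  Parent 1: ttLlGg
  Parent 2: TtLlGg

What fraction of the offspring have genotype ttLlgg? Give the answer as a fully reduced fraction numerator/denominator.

ttLlGg gametes: tLG×2, tLg×2, tlG×2, tlg×2
TtLlGg gametes: TLG×1, TLg×1, TlG×1, Tlg×1, tLG×1, tLg×1, tlG×1, tlg×1
ttLlGg×TtLlGg grid (8·8=64): TtLLGG=2 TtLLGg=4 TtLLgg=2 TtLlGG=4 TtLlGg=8 TtLlgg=4 TtllGG=2 TtllGg=4 Ttllgg=2 ttLLGG=2 ttLLGg=4 ttLLgg=2 ttLlGG=4 ttLlGg=8 ttLlgg=4 ttllGG=2 ttllGg=4 ttllgg=2
ttLlgg hits 4/64; gcd=4; 4÷4/64÷4 = 1/16

P(ttLlgg) = 1/16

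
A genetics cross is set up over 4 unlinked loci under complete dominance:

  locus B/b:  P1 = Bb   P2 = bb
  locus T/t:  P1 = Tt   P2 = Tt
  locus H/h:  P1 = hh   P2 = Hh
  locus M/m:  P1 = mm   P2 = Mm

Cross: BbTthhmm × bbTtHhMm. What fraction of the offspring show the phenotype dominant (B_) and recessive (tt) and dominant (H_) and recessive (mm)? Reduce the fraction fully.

P(B_ tt H_ mm) = 1/32

BbTthhmm gametes: BThm×4, Bthm×4, bThm×4, bthm×4
bbTtHhMm gametes: bTHM×2, bTHm×2, bThM×2, bThm×2, btHM×2, btHm×2, bthM×2, bthm×2
BbTthhmm×bbTtHhMm grid (16·16=256): BbTTHhMm=8 BbTTHhmm=8 BbTThhMm=8 BbTThhmm=8 BbTtHhMm=16 BbTtHhmm=16 BbTthhMm=16 BbTthhmm=16 BbttHhMm=8 BbttHhmm=8 BbtthhMm=8 Bbtthhmm=8 bbTTHhMm=8 bbTTHhmm=8 bbTThhMm=8 bbTThhmm=8 bbTtHhMm=16 bbTtHhmm=16 bbTthhMm=16 bbTthhmm=16 bbttHhMm=8 bbttHhmm=8 bbtthhMm=8 bbtthhmm=8
B_ tt H_ mm hits 8/256; gcd=8; 8÷8/256÷8 = 1/32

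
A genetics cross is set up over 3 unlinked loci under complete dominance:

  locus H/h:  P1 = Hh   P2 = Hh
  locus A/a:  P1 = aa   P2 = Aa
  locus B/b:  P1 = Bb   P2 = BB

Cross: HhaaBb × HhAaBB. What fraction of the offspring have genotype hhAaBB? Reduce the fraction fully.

P(hhAaBB) = 1/16

HhaaBb gametes: HaB×2, Hab×2, haB×2, hab×2
HhAaBB gametes: HAB×2, HaB×2, hAB×2, haB×2
HhaaBb×HhAaBB grid (8·8=64): HHAaBB=4 HHAaBb=4 HHaaBB=4 HHaaBb=4 HhAaBB=8 HhAaBb=8 HhaaBB=8 HhaaBb=8 hhAaBB=4 hhAaBb=4 hhaaBB=4 hhaaBb=4
hhAaBB hits 4/64; gcd=4; 4÷4/64÷4 = 1/16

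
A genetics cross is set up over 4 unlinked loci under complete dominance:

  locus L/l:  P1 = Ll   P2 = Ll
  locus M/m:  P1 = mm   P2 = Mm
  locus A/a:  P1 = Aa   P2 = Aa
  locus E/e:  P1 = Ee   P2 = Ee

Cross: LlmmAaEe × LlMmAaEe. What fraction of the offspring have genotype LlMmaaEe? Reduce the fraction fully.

LlmmAaEe gametes: LmAE×2, LmAe×2, LmaE×2, Lmae×2, lmAE×2, lmAe×2, lmaE×2, lmae×2
LlMmAaEe gametes: LMAE×1, LMAe×1, LMaE×1, LMae×1, LmAE×1, LmAe×1, LmaE×1, Lmae×1, lMAE×1, lMAe×1, lMaE×1, lMae×1, lmAE×1, lmAe×1, lmaE×1, lmae×1
LlmmAaEe×LlMmAaEe grid (16·16=256): LLMmAAEE=2 LLMmAAEe=4 LLMmAAee=2 LLMmAaEE=4 LLMmAaEe=8 LLMmAaee=4 LLMmaaEE=2 LLMmaaEe=4 LLMmaaee=2 LLmmAAEE=2 LLmmAAEe=4 LLmmAAee=2 LLmmAaEE=4 LLmmAaEe=8 LLmmAaee=4 LLmmaaEE=2 LLmmaaEe=4 LLmmaaee=2 LlMmAAEE=4 LlMmAAEe=8 LlMmAAee=4 LlMmAaEE=8 LlMmAaEe=16 LlMmAaee=8 LlMmaaEE=4 LlMmaaEe=8 LlMmaaee=4 LlmmAAEE=4 LlmmAAEe=8 LlmmAAee=4 LlmmAaEE=8 LlmmAaEe=16 LlmmAaee=8 LlmmaaEE=4 LlmmaaEe=8 Llmmaaee=4 llMmAAEE=2 llMmAAEe=4 llMmAAee=2 llMmAaEE=4 llMmAaEe=8 llMmAaee=4 llMmaaEE=2 llMmaaEe=4 llMmaaee=2 llmmAAEE=2 llmmAAEe=4 llmmAAee=2 llmmAaEE=4 llmmAaEe=8 llmmAaee=4 llmmaaEE=2 llmmaaEe=4 llmmaaee=2
LlMmaaEe hits 8/256; gcd=8; 8÷8/256÷8 = 1/32

P(LlMmaaEe) = 1/32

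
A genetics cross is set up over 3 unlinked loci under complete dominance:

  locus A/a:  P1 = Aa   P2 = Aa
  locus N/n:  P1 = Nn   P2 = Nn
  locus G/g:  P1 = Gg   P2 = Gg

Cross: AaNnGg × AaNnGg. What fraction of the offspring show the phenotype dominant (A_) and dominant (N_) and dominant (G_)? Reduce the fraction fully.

P(A_ N_ G_) = 27/64

AaNnGg gametes: ANG×1, ANg×1, AnG×1, Ang×1, aNG×1, aNg×1, anG×1, ang×1
AaNnGg gametes: ANG×1, ANg×1, AnG×1, Ang×1, aNG×1, aNg×1, anG×1, ang×1
AaNnGg×AaNnGg grid (8·8=64): AANNGG=1 AANNGg=2 AANNgg=1 AANnGG=2 AANnGg=4 AANngg=2 AAnnGG=1 AAnnGg=2 AAnngg=1 AaNNGG=2 AaNNGg=4 AaNNgg=2 AaNnGG=4 AaNnGg=8 AaNngg=4 AannGG=2 AannGg=4 Aanngg=2 aaNNGG=1 aaNNGg=2 aaNNgg=1 aaNnGG=2 aaNnGg=4 aaNngg=2 aannGG=1 aannGg=2 aanngg=1
A_ N_ G_ hits 27/64; gcd=1; 27÷1/64÷1 = 27/64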